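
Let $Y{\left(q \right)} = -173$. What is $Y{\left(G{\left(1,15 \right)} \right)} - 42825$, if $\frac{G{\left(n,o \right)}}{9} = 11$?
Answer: $-42998$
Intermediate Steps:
$G{\left(n,o \right)} = 99$ ($G{\left(n,o \right)} = 9 \cdot 11 = 99$)
$Y{\left(G{\left(1,15 \right)} \right)} - 42825 = -173 - 42825 = -42998$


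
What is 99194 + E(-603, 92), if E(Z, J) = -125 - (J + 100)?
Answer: 98877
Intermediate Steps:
E(Z, J) = -225 - J (E(Z, J) = -125 - (100 + J) = -125 + (-100 - J) = -225 - J)
99194 + E(-603, 92) = 99194 + (-225 - 1*92) = 99194 + (-225 - 92) = 99194 - 317 = 98877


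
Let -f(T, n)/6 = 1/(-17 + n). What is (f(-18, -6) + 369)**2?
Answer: 72131049/529 ≈ 1.3635e+5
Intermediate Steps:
f(T, n) = -6/(-17 + n)
(f(-18, -6) + 369)**2 = (-6/(-17 - 6) + 369)**2 = (-6/(-23) + 369)**2 = (-6*(-1/23) + 369)**2 = (6/23 + 369)**2 = (8493/23)**2 = 72131049/529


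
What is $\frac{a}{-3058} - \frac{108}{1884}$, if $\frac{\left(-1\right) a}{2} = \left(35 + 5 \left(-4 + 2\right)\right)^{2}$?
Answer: $\frac{84364}{240053} \approx 0.35144$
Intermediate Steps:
$a = -1250$ ($a = - 2 \left(35 + 5 \left(-4 + 2\right)\right)^{2} = - 2 \left(35 + 5 \left(-2\right)\right)^{2} = - 2 \left(35 - 10\right)^{2} = - 2 \cdot 25^{2} = \left(-2\right) 625 = -1250$)
$\frac{a}{-3058} - \frac{108}{1884} = - \frac{1250}{-3058} - \frac{108}{1884} = \left(-1250\right) \left(- \frac{1}{3058}\right) - \frac{9}{157} = \frac{625}{1529} - \frac{9}{157} = \frac{84364}{240053}$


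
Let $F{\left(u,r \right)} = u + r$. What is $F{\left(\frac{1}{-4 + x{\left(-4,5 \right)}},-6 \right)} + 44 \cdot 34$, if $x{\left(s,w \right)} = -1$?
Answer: $\frac{7449}{5} \approx 1489.8$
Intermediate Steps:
$F{\left(u,r \right)} = r + u$
$F{\left(\frac{1}{-4 + x{\left(-4,5 \right)}},-6 \right)} + 44 \cdot 34 = \left(-6 + \frac{1}{-4 - 1}\right) + 44 \cdot 34 = \left(-6 + \frac{1}{-5}\right) + 1496 = \left(-6 - \frac{1}{5}\right) + 1496 = - \frac{31}{5} + 1496 = \frac{7449}{5}$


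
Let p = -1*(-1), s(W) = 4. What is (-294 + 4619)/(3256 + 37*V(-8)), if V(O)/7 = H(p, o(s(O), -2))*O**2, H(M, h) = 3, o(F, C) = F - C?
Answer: 4325/52984 ≈ 0.081628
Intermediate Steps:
p = 1
V(O) = 21*O**2 (V(O) = 7*(3*O**2) = 21*O**2)
(-294 + 4619)/(3256 + 37*V(-8)) = (-294 + 4619)/(3256 + 37*(21*(-8)**2)) = 4325/(3256 + 37*(21*64)) = 4325/(3256 + 37*1344) = 4325/(3256 + 49728) = 4325/52984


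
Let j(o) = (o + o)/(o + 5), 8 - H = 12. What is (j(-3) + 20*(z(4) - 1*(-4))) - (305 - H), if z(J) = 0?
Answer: -232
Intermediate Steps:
H = -4 (H = 8 - 1*12 = 8 - 12 = -4)
j(o) = 2*o/(5 + o) (j(o) = (2*o)/(5 + o) = 2*o/(5 + o))
(j(-3) + 20*(z(4) - 1*(-4))) - (305 - H) = (2*(-3)/(5 - 3) + 20*(0 - 1*(-4))) - (305 - 1*(-4)) = (2*(-3)/2 + 20*(0 + 4)) - (305 + 4) = (2*(-3)*(½) + 20*4) - 1*309 = (-3 + 80) - 309 = 77 - 309 = -232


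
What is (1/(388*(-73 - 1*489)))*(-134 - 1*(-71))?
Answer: 63/218056 ≈ 0.00028892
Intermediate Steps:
(1/(388*(-73 - 1*489)))*(-134 - 1*(-71)) = (1/(388*(-73 - 489)))*(-134 + 71) = ((1/388)/(-562))*(-63) = ((1/388)*(-1/562))*(-63) = -1/218056*(-63) = 63/218056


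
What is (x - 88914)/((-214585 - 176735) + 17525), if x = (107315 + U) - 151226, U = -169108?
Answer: 301933/373795 ≈ 0.80775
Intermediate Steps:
x = -213019 (x = (107315 - 169108) - 151226 = -61793 - 151226 = -213019)
(x - 88914)/((-214585 - 176735) + 17525) = (-213019 - 88914)/((-214585 - 176735) + 17525) = -301933/(-391320 + 17525) = -301933/(-373795) = -301933*(-1/373795) = 301933/373795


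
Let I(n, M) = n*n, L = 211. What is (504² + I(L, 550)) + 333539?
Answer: 632076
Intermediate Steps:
I(n, M) = n²
(504² + I(L, 550)) + 333539 = (504² + 211²) + 333539 = (254016 + 44521) + 333539 = 298537 + 333539 = 632076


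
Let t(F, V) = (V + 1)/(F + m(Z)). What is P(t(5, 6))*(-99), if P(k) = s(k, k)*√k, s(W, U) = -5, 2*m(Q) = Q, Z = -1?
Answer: 165*√14 ≈ 617.37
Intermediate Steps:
m(Q) = Q/2
t(F, V) = (1 + V)/(-½ + F) (t(F, V) = (V + 1)/(F + (½)*(-1)) = (1 + V)/(F - ½) = (1 + V)/(-½ + F))
P(k) = -5*√k
P(t(5, 6))*(-99) = -5*√2*√(1 + 6)/√(-1 + 2*5)*(-99) = -5*√14/√(-1 + 10)*(-99) = -5*√14/3*(-99) = 165*√14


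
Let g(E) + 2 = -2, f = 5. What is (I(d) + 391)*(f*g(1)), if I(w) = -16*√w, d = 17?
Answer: -7820 + 320*√17 ≈ -6500.6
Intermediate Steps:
g(E) = -4 (g(E) = -2 - 2 = -4)
(I(d) + 391)*(f*g(1)) = (-16*√17 + 391)*(5*(-4)) = (391 - 16*√17)*(-20) = -7820 + 320*√17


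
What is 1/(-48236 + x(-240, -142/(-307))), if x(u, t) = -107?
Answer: -1/48343 ≈ -2.0686e-5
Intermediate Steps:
1/(-48236 + x(-240, -142/(-307))) = 1/(-48236 - 107) = 1/(-48343) = -1/48343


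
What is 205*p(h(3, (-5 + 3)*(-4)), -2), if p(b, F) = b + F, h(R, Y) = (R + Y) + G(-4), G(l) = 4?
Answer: 2665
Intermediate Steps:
h(R, Y) = 4 + R + Y (h(R, Y) = (R + Y) + 4 = 4 + R + Y)
p(b, F) = F + b
205*p(h(3, (-5 + 3)*(-4)), -2) = 205*(-2 + (4 + 3 + (-5 + 3)*(-4))) = 205*(-2 + (4 + 3 - 2*(-4))) = 205*(-2 + (4 + 3 + 8)) = 205*(-2 + 15) = 205*13 = 2665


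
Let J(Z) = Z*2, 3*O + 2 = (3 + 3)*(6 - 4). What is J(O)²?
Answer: 400/9 ≈ 44.444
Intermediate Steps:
O = 10/3 (O = -⅔ + ((3 + 3)*(6 - 4))/3 = -⅔ + (6*2)/3 = -⅔ + (⅓)*12 = -⅔ + 4 = 10/3 ≈ 3.3333)
J(Z) = 2*Z
J(O)² = (2*(10/3))² = (20/3)² = 400/9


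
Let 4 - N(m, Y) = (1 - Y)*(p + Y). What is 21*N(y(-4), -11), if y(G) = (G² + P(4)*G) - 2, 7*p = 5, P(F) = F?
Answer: 2676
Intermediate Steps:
p = 5/7 (p = (⅐)*5 = 5/7 ≈ 0.71429)
y(G) = -2 + G² + 4*G (y(G) = (G² + 4*G) - 2 = -2 + G² + 4*G)
N(m, Y) = 4 - (1 - Y)*(5/7 + Y)
21*N(y(-4), -11) = 21*(23/7 + (-11)² - 2/7*(-11)) = 21*(23/7 + 121 + 22/7) = 21*(892/7) = 2676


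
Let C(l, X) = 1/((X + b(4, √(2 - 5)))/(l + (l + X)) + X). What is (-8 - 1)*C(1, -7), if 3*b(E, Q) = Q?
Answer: 3780/2353 - 45*I*√3/2353 ≈ 1.6065 - 0.033125*I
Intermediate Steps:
b(E, Q) = Q/3
C(l, X) = 1/(X + (X + I*√3/3)/(X + 2*l)) (C(l, X) = 1/((X + √(2 - 5)/3)/(l + (l + X)) + X) = 1/((X + √(-3)/3)/(l + (X + l)) + X) = 1/((X + (I*√3)/3)/(X + 2*l) + X) = 1/((X + I*√3/3)/(X + 2*l) + X) = 1/(X + (X + I*√3/3)/(X + 2*l)))
(-8 - 1)*C(1, -7) = (-8 - 1)*(3*(-7 + 2*1)/(3*(-7) + 3*(-7)² + I*√3 + 6*(-7)*1)) = -27*(-7 + 2)/(-21 + 3*49 + I*√3 - 42) = -27*(-5)/(-21 + 147 + I*√3 - 42) = -27*(-5)/(84 + I*√3) = -(-135)/(84 + I*√3) = 135/(84 + I*√3)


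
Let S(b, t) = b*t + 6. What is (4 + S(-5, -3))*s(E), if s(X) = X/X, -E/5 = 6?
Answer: 25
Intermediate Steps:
E = -30 (E = -5*6 = -30)
s(X) = 1
S(b, t) = 6 + b*t
(4 + S(-5, -3))*s(E) = (4 + (6 - 5*(-3)))*1 = (4 + (6 + 15))*1 = (4 + 21)*1 = 25*1 = 25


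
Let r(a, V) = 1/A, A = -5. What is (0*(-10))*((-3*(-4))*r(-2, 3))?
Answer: 0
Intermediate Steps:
r(a, V) = -⅕ (r(a, V) = 1/(-5) = -⅕)
(0*(-10))*((-3*(-4))*r(-2, 3)) = (0*(-10))*(-3*(-4)*(-⅕)) = 0*(12*(-⅕)) = 0*(-12/5) = 0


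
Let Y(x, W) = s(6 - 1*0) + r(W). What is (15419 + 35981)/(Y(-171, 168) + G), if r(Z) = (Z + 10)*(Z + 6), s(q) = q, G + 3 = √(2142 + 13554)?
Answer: 530705000/319811643 - 205600*√109/319811643 ≈ 1.6527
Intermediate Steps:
G = -3 + 12*√109 (G = -3 + √(2142 + 13554) = -3 + √15696 = -3 + 12*√109 ≈ 122.28)
r(Z) = (6 + Z)*(10 + Z) (r(Z) = (10 + Z)*(6 + Z) = (6 + Z)*(10 + Z))
Y(x, W) = 66 + W² + 16*W (Y(x, W) = (6 - 1*0) + (60 + W² + 16*W) = (6 + 0) + (60 + W² + 16*W) = 6 + (60 + W² + 16*W) = 66 + W² + 16*W)
(15419 + 35981)/(Y(-171, 168) + G) = (15419 + 35981)/((66 + 168² + 16*168) + (-3 + 12*√109)) = 51400/((66 + 28224 + 2688) + (-3 + 12*√109)) = 51400/(30978 + (-3 + 12*√109)) = 51400/(30975 + 12*√109)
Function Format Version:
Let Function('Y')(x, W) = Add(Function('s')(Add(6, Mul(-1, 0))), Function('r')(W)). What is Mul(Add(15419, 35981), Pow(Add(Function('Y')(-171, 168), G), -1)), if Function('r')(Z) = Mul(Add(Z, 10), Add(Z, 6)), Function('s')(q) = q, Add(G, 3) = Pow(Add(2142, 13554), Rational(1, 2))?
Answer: Add(Rational(530705000, 319811643), Mul(Rational(-205600, 319811643), Pow(109, Rational(1, 2)))) ≈ 1.6527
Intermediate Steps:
G = Add(-3, Mul(12, Pow(109, Rational(1, 2)))) (G = Add(-3, Pow(Add(2142, 13554), Rational(1, 2))) = Add(-3, Pow(15696, Rational(1, 2))) = Add(-3, Mul(12, Pow(109, Rational(1, 2)))) ≈ 122.28)
Function('r')(Z) = Mul(Add(6, Z), Add(10, Z)) (Function('r')(Z) = Mul(Add(10, Z), Add(6, Z)) = Mul(Add(6, Z), Add(10, Z)))
Function('Y')(x, W) = Add(66, Pow(W, 2), Mul(16, W)) (Function('Y')(x, W) = Add(Add(6, Mul(-1, 0)), Add(60, Pow(W, 2), Mul(16, W))) = Add(Add(6, 0), Add(60, Pow(W, 2), Mul(16, W))) = Add(6, Add(60, Pow(W, 2), Mul(16, W))) = Add(66, Pow(W, 2), Mul(16, W)))
Mul(Add(15419, 35981), Pow(Add(Function('Y')(-171, 168), G), -1)) = Mul(Add(15419, 35981), Pow(Add(Add(66, Pow(168, 2), Mul(16, 168)), Add(-3, Mul(12, Pow(109, Rational(1, 2))))), -1)) = Mul(51400, Pow(Add(Add(66, 28224, 2688), Add(-3, Mul(12, Pow(109, Rational(1, 2))))), -1)) = Mul(51400, Pow(Add(30978, Add(-3, Mul(12, Pow(109, Rational(1, 2))))), -1)) = Mul(51400, Pow(Add(30975, Mul(12, Pow(109, Rational(1, 2)))), -1))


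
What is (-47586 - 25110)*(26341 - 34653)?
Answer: 604249152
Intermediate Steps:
(-47586 - 25110)*(26341 - 34653) = -72696*(-8312) = 604249152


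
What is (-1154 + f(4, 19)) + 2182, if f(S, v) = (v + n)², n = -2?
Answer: 1317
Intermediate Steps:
f(S, v) = (-2 + v)² (f(S, v) = (v - 2)² = (-2 + v)²)
(-1154 + f(4, 19)) + 2182 = (-1154 + (-2 + 19)²) + 2182 = (-1154 + 17²) + 2182 = (-1154 + 289) + 2182 = -865 + 2182 = 1317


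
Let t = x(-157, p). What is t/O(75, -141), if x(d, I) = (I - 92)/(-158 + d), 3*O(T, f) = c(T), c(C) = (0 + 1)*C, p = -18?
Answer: 22/1575 ≈ 0.013968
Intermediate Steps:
c(C) = C (c(C) = 1*C = C)
O(T, f) = T/3
x(d, I) = (-92 + I)/(-158 + d)
t = 22/63 (t = (-92 - 18)/(-158 - 157) = -110/(-315) = -1/315*(-110) = 22/63 ≈ 0.34921)
t/O(75, -141) = 22/(63*(((1/3)*75))) = (22/63)/25 = (22/63)*(1/25) = 22/1575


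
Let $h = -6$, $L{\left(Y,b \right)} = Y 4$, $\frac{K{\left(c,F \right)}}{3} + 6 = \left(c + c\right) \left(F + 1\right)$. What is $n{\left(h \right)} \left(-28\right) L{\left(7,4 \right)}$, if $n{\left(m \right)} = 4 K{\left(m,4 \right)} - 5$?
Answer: $624848$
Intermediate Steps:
$K{\left(c,F \right)} = -18 + 6 c \left(1 + F\right)$ ($K{\left(c,F \right)} = -18 + 3 \left(c + c\right) \left(F + 1\right) = -18 + 3 \cdot 2 c \left(1 + F\right) = -18 + 6 c \left(1 + F\right)$)
$L{\left(Y,b \right)} = 4 Y$
$n{\left(m \right)} = -77 + 120 m$ ($n{\left(m \right)} = 4 \left(-18 + 6 m + 6 \cdot 4 m\right) - 5 = 4 \left(-18 + 6 m + 24 m\right) - 5 = 4 \left(-18 + 30 m\right) - 5 = \left(-72 + 120 m\right) - 5 = -77 + 120 m$)
$n{\left(h \right)} \left(-28\right) L{\left(7,4 \right)} = \left(-77 + 120 \left(-6\right)\right) \left(-28\right) 4 \cdot 7 = \left(-77 - 720\right) \left(-28\right) 28 = \left(-797\right) \left(-28\right) 28 = 22316 \cdot 28 = 624848$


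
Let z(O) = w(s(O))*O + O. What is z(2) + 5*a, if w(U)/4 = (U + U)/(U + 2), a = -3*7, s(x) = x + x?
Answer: -277/3 ≈ -92.333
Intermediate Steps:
s(x) = 2*x
a = -21
w(U) = 8*U/(2 + U) (w(U) = 4*((U + U)/(U + 2)) = 4*((2*U)/(2 + U)) = 4*(2*U/(2 + U)) = 8*U/(2 + U))
z(O) = O + 16*O²/(2 + 2*O) (z(O) = (8*(2*O)/(2 + 2*O))*O + O = (16*O/(2 + 2*O))*O + O = 16*O²/(2 + 2*O) + O = O + 16*O²/(2 + 2*O))
z(2) + 5*a = 2*(1 + 9*2)/(1 + 2) + 5*(-21) = 2*(1 + 18)/3 - 105 = 2*(⅓)*19 - 105 = 38/3 - 105 = -277/3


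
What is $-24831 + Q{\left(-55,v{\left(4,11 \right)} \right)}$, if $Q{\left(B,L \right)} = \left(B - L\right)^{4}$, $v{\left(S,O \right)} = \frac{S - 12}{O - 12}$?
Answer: $15728130$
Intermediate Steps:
$v{\left(S,O \right)} = \frac{-12 + S}{-12 + O}$
$-24831 + Q{\left(-55,v{\left(4,11 \right)} \right)} = -24831 + \left(-55 - \frac{-12 + 4}{-12 + 11}\right)^{4} = -24831 + \left(-55 - \frac{1}{-1} \left(-8\right)\right)^{4} = -24831 + \left(-55 - \left(-1\right) \left(-8\right)\right)^{4} = -24831 + \left(-55 - 8\right)^{4} = -24831 + \left(-63\right)^{4} = -24831 + 15752961 = 15728130$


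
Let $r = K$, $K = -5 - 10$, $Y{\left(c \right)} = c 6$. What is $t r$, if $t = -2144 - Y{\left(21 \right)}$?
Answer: $34050$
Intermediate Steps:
$Y{\left(c \right)} = 6 c$
$K = -15$ ($K = -5 - 10 = -15$)
$r = -15$
$t = -2270$ ($t = -2144 - 6 \cdot 21 = -2144 - 126 = -2270$)
$t r = \left(-2270\right) \left(-15\right) = 34050$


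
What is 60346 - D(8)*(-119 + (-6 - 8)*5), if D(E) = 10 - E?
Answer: 60724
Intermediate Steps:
60346 - D(8)*(-119 + (-6 - 8)*5) = 60346 - (10 - 1*8)*(-119 + (-6 - 8)*5) = 60346 - (10 - 8)*(-119 - 14*5) = 60346 - 2*(-119 - 70) = 60346 - 2*(-189) = 60346 - 1*(-378) = 60346 + 378 = 60724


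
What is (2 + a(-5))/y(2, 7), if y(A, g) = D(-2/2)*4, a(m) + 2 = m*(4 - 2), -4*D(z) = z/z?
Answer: 10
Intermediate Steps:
D(z) = -¼ (D(z) = -z/(4*z) = -¼*1 = -¼)
a(m) = -2 + 2*m (a(m) = -2 + m*(4 - 2) = -2 + m*2 = -2 + 2*m)
y(A, g) = -1 (y(A, g) = -¼*4 = -1)
(2 + a(-5))/y(2, 7) = (2 + (-2 + 2*(-5)))/(-1) = (2 + (-2 - 10))*(-1) = (2 - 12)*(-1) = -10*(-1) = 10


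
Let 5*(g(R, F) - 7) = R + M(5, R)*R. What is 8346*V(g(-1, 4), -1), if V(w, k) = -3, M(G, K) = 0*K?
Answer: -25038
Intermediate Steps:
M(G, K) = 0
g(R, F) = 7 + R/5 (g(R, F) = 7 + (R + 0*R)/5 = 7 + (R + 0)/5 = 7 + R/5)
8346*V(g(-1, 4), -1) = 8346*(-3) = -25038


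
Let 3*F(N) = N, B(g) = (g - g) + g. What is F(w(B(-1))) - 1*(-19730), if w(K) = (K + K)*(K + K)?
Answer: 59194/3 ≈ 19731.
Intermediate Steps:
B(g) = g (B(g) = 0 + g = g)
w(K) = 4*K² (w(K) = (2*K)*(2*K) = 4*K²)
F(N) = N/3
F(w(B(-1))) - 1*(-19730) = (4*(-1)²)/3 - 1*(-19730) = (4*1)/3 + 19730 = (⅓)*4 + 19730 = 4/3 + 19730 = 59194/3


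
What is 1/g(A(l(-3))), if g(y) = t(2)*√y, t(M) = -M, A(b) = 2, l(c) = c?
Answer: -√2/4 ≈ -0.35355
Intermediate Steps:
g(y) = -2*√y (g(y) = (-1*2)*√y = -2*√y)
1/g(A(l(-3))) = 1/(-2*√2) = -√2/4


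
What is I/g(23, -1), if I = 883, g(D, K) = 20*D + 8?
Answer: 883/468 ≈ 1.8868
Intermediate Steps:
g(D, K) = 8 + 20*D
I/g(23, -1) = 883/(8 + 20*23) = 883/(8 + 460) = 883/468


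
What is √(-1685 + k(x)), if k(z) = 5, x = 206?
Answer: 4*I*√105 ≈ 40.988*I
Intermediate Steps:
√(-1685 + k(x)) = √(-1685 + 5) = √(-1680) = 4*I*√105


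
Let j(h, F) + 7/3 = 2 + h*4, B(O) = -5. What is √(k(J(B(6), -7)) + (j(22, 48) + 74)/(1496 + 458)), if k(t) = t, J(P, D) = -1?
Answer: I*√31519974/5862 ≈ 0.95774*I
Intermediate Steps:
j(h, F) = -⅓ + 4*h (j(h, F) = -7/3 + (2 + h*4) = -7/3 + (2 + 4*h) = -⅓ + 4*h)
√(k(J(B(6), -7)) + (j(22, 48) + 74)/(1496 + 458)) = √(-1 + ((-⅓ + 4*22) + 74)/(1496 + 458)) = √(-1 + ((-⅓ + 88) + 74)/1954) = √(-1 + (263/3 + 74)*(1/1954)) = √(-1 + (485/3)*(1/1954)) = √(-1 + 485/5862) = √(-5377/5862) = I*√31519974/5862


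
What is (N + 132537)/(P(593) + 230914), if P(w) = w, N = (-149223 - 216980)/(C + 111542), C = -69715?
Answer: 5543258896/9683243289 ≈ 0.57246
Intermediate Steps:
N = -366203/41827 (N = (-149223 - 216980)/(-69715 + 111542) = -366203/41827 ≈ -8.7552)
(N + 132537)/(P(593) + 230914) = (-366203/41827 + 132537)/(593 + 230914) = (5543258896/41827)/231507 = (5543258896/41827)*(1/231507) = 5543258896/9683243289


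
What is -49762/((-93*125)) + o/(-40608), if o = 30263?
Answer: 556309307/157356000 ≈ 3.5354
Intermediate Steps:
-49762/((-93*125)) + o/(-40608) = -49762/((-93*125)) + 30263/(-40608) = -49762/(-11625) + 30263*(-1/40608) = -49762*(-1/11625) - 30263/40608 = 49762/11625 - 30263/40608 = 556309307/157356000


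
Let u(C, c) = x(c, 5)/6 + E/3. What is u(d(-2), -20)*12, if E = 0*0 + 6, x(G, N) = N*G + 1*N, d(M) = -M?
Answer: -166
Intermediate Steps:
x(G, N) = N + G*N (x(G, N) = G*N + N = N + G*N)
E = 6 (E = 0 + 6 = 6)
u(C, c) = 17/6 + 5*c/6 (u(C, c) = (5*(1 + c))/6 + 6/3 = (5 + 5*c)*(1/6) + 6*(1/3) = (5/6 + 5*c/6) + 2 = 17/6 + 5*c/6)
u(d(-2), -20)*12 = (17/6 + (5/6)*(-20))*12 = (17/6 - 50/3)*12 = -83/6*12 = -166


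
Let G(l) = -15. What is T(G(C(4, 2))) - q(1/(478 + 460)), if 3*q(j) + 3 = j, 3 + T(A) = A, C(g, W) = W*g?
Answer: -47839/2814 ≈ -17.000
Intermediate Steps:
T(A) = -3 + A
q(j) = -1 + j/3
T(G(C(4, 2))) - q(1/(478 + 460)) = (-3 - 15) - (-1 + 1/(3*(478 + 460))) = -18 - (-1 + (⅓)/938) = -18 - (-1 + (⅓)*(1/938)) = -18 - (-1 + 1/2814) = -18 - 1*(-2813/2814) = -18 + 2813/2814 = -47839/2814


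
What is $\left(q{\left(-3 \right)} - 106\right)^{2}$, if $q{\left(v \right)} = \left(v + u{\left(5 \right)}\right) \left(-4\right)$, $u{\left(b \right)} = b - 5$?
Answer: $8836$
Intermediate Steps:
$u{\left(b \right)} = -5 + b$
$q{\left(v \right)} = - 4 v$ ($q{\left(v \right)} = \left(v + \left(-5 + 5\right)\right) \left(-4\right) = \left(v + 0\right) \left(-4\right) = v \left(-4\right) = - 4 v$)
$\left(q{\left(-3 \right)} - 106\right)^{2} = \left(\left(-4\right) \left(-3\right) - 106\right)^{2} = \left(12 - 106\right)^{2} = \left(-94\right)^{2} = 8836$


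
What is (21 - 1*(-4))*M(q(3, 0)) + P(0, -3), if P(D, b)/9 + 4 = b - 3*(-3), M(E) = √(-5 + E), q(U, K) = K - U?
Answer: 18 + 50*I*√2 ≈ 18.0 + 70.711*I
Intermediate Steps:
P(D, b) = 45 + 9*b (P(D, b) = -36 + 9*(b - 3*(-3)) = -36 + 9*(b + 9) = -36 + 9*(9 + b) = -36 + (81 + 9*b) = 45 + 9*b)
(21 - 1*(-4))*M(q(3, 0)) + P(0, -3) = (21 - 1*(-4))*√(-5 + (0 - 1*3)) + (45 + 9*(-3)) = (21 + 4)*√(-5 + (0 - 3)) + (45 - 27) = 25*√(-5 - 3) + 18 = 25*√(-8) + 18 = 25*(2*I*√2) + 18 = 50*I*√2 + 18 = 18 + 50*I*√2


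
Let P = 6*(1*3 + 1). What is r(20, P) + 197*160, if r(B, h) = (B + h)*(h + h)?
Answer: 33632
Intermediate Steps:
P = 24 (P = 6*(3 + 1) = 6*4 = 24)
r(B, h) = 2*h*(B + h) (r(B, h) = (B + h)*(2*h) = 2*h*(B + h))
r(20, P) + 197*160 = 2*24*(20 + 24) + 197*160 = 2*24*44 + 31520 = 2112 + 31520 = 33632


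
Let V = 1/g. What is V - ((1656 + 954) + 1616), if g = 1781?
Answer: -7526505/1781 ≈ -4226.0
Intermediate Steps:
V = 1/1781 ≈ 0.00056148
V - ((1656 + 954) + 1616) = 1/1781 - ((1656 + 954) + 1616) = 1/1781 - (2610 + 1616) = 1/1781 - 1*4226 = 1/1781 - 4226 = -7526505/1781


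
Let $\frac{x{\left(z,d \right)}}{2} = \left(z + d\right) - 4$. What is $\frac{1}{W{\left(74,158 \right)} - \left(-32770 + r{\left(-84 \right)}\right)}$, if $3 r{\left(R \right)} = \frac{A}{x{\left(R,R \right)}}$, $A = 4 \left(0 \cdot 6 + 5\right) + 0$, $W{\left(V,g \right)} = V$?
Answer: $\frac{258}{8473757} \approx 3.0447 \cdot 10^{-5}$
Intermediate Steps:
$A = 20$ ($A = 4 \left(0 + 5\right) + 0 = 4 \cdot 5 + 0 = 20 + 0 = 20$)
$x{\left(z,d \right)} = -8 + 2 d + 2 z$ ($x{\left(z,d \right)} = 2 \left(\left(z + d\right) - 4\right) = 2 \left(\left(d + z\right) - 4\right) = 2 \left(-4 + d + z\right) = -8 + 2 d + 2 z$)
$r{\left(R \right)} = \frac{20}{3 \left(-8 + 4 R\right)}$ ($r{\left(R \right)} = \frac{20 \frac{1}{-8 + 2 R + 2 R}}{3} = \frac{20 \frac{1}{-8 + 4 R}}{3} = \frac{20}{3 \left(-8 + 4 R\right)}$)
$\frac{1}{W{\left(74,158 \right)} - \left(-32770 + r{\left(-84 \right)}\right)} = \frac{1}{74 + \left(32770 - \frac{5}{3 \left(-2 - 84\right)}\right)} = \frac{1}{74 + \left(32770 - \frac{5}{3 \left(-86\right)}\right)} = \frac{1}{74 + \left(32770 - \frac{5}{3} \left(- \frac{1}{86}\right)\right)} = \frac{1}{74 + \left(32770 - - \frac{5}{258}\right)} = \frac{1}{74 + \left(32770 + \frac{5}{258}\right)} = \frac{1}{74 + \frac{8454665}{258}} = \frac{1}{\frac{8473757}{258}} = \frac{258}{8473757}$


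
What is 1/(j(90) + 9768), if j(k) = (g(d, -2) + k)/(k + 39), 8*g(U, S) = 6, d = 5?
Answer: 172/1680217 ≈ 0.00010237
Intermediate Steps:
g(U, S) = ¾ (g(U, S) = (⅛)*6 = ¾)
j(k) = (¾ + k)/(39 + k) (j(k) = (¾ + k)/(k + 39) = (¾ + k)/(39 + k))
1/(j(90) + 9768) = 1/((¾ + 90)/(39 + 90) + 9768) = 1/((363/4)/129 + 9768) = 1/((1/129)*(363/4) + 9768) = 1/(121/172 + 9768) = 1/(1680217/172) = 172/1680217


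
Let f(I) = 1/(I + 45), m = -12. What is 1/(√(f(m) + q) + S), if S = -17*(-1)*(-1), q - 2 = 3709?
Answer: 561/112927 + 4*√252582/112927 ≈ 0.022770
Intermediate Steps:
q = 3711 (q = 2 + 3709 = 3711)
f(I) = 1/(45 + I)
S = -17 (S = 17*(-1) = -17)
1/(√(f(m) + q) + S) = 1/(√(1/(45 - 12) + 3711) - 17) = 1/(√(1/33 + 3711) - 17) = 1/(√(122464/33) - 17) = 1/(4*√252582/33 - 17) = 1/(-17 + 4*√252582/33)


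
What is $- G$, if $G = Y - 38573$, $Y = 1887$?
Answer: $36686$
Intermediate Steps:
$G = -36686$ ($G = 1887 - 38573 = -36686$)
$- G = \left(-1\right) \left(-36686\right) = 36686$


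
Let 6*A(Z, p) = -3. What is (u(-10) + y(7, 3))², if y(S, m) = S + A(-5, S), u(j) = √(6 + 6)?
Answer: 217/4 + 26*√3 ≈ 99.283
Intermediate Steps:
A(Z, p) = -½ (A(Z, p) = (⅙)*(-3) = -½)
u(j) = 2*√3 (u(j) = √12 = 2*√3)
y(S, m) = -½ + S (y(S, m) = S - ½ = -½ + S)
(u(-10) + y(7, 3))² = (2*√3 + (-½ + 7))² = (2*√3 + 13/2)² = (13/2 + 2*√3)²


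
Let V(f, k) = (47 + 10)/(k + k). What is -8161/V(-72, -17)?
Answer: 277474/57 ≈ 4868.0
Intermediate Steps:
V(f, k) = 57/(2*k) (V(f, k) = 57/((2*k)) = 57*(1/(2*k)) = 57/(2*k))
-8161/V(-72, -17) = -8161/((57/2)/(-17)) = -8161/((57/2)*(-1/17)) = -8161/(-57/34) = -8161*(-34/57) = 277474/57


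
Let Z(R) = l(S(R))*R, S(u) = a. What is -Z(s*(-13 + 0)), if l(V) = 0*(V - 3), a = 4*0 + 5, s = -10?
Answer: 0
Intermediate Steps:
a = 5 (a = 0 + 5 = 5)
S(u) = 5
l(V) = 0 (l(V) = 0*(-3 + V) = 0)
Z(R) = 0 (Z(R) = 0*R = 0)
-Z(s*(-13 + 0)) = -1*0 = 0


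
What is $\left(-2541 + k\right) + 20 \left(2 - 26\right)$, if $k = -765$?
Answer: $-3786$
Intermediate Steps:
$\left(-2541 + k\right) + 20 \left(2 - 26\right) = \left(-2541 - 765\right) + 20 \left(2 - 26\right) = -3306 + 20 \left(-24\right) = -3306 - 480 = -3786$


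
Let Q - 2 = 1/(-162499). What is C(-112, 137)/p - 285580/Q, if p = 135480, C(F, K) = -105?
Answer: -419143188916419/2935372904 ≈ -1.4279e+5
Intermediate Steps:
Q = 324997/162499 (Q = 2 + 1/(-162499) = 2 - 1/162499 = 324997/162499 ≈ 2.0000)
C(-112, 137)/p - 285580/Q = -105/135480 - 285580/324997/162499 = -105*1/135480 - 285580*162499/324997 = -7/9032 - 46406464420/324997 = -419143188916419/2935372904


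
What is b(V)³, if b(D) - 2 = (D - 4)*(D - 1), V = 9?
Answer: 74088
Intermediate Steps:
b(D) = 2 + (-1 + D)*(-4 + D) (b(D) = 2 + (D - 4)*(D - 1) = 2 + (-4 + D)*(-1 + D) = 2 + (-1 + D)*(-4 + D))
b(V)³ = (6 + 9² - 5*9)³ = (6 + 81 - 45)³ = 42³ = 74088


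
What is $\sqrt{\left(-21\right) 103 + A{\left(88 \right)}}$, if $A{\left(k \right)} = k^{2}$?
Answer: $\sqrt{5581} \approx 74.706$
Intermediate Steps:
$\sqrt{\left(-21\right) 103 + A{\left(88 \right)}} = \sqrt{\left(-21\right) 103 + 88^{2}} = \sqrt{-2163 + 7744} = \sqrt{5581}$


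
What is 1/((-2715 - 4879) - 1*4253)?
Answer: -1/11847 ≈ -8.4409e-5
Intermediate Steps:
1/((-2715 - 4879) - 1*4253) = 1/(-7594 - 4253) = 1/(-11847) = -1/11847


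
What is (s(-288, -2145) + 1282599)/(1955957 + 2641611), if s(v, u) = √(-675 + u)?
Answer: 1282599/4597568 + I*√705/2298784 ≈ 0.27897 + 1.155e-5*I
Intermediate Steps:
(s(-288, -2145) + 1282599)/(1955957 + 2641611) = (√(-675 - 2145) + 1282599)/(1955957 + 2641611) = (√(-2820) + 1282599)/4597568 = (2*I*√705 + 1282599)*(1/4597568) = (1282599 + 2*I*√705)*(1/4597568) = 1282599/4597568 + I*√705/2298784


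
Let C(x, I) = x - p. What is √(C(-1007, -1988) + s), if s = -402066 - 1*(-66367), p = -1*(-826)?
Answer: 2*I*√84383 ≈ 580.97*I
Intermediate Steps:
p = 826
C(x, I) = -826 + x (C(x, I) = x - 1*826 = x - 826 = -826 + x)
s = -335699 (s = -402066 + 66367 = -335699)
√(C(-1007, -1988) + s) = √((-826 - 1007) - 335699) = √(-1833 - 335699) = √(-337532) = 2*I*√84383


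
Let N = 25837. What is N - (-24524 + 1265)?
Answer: 49096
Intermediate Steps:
N - (-24524 + 1265) = 25837 - (-24524 + 1265) = 25837 - 1*(-23259) = 25837 + 23259 = 49096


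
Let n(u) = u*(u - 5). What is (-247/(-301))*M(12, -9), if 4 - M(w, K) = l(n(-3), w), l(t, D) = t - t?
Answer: 988/301 ≈ 3.2824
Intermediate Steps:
n(u) = u*(-5 + u)
l(t, D) = 0
M(w, K) = 4 (M(w, K) = 4 - 1*0 = 4 + 0 = 4)
(-247/(-301))*M(12, -9) = -247/(-301)*4 = -247*(-1/301)*4 = (247/301)*4 = 988/301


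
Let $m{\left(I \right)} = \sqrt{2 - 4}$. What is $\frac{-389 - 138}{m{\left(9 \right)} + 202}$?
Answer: $- \frac{53227}{20403} + \frac{527 i \sqrt{2}}{40806} \approx -2.6088 + 0.018264 i$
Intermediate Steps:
$m{\left(I \right)} = i \sqrt{2}$ ($m{\left(I \right)} = \sqrt{-2} = i \sqrt{2}$)
$\frac{-389 - 138}{m{\left(9 \right)} + 202} = \frac{-389 - 138}{i \sqrt{2} + 202} = - \frac{527}{202 + i \sqrt{2}}$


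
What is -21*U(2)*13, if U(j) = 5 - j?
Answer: -819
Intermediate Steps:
-21*U(2)*13 = -21*(5 - 1*2)*13 = -21*(5 - 2)*13 = -21*3*13 = -63*13 = -819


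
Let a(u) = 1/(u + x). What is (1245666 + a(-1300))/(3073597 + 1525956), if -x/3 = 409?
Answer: 3147797981/11623070431 ≈ 0.27082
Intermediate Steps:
x = -1227 (x = -3*409 = -1227)
a(u) = 1/(-1227 + u) (a(u) = 1/(u - 1227) = 1/(-1227 + u))
(1245666 + a(-1300))/(3073597 + 1525956) = (1245666 + 1/(-1227 - 1300))/(3073597 + 1525956) = (1245666 + 1/(-2527))/4599553 = (1245666 - 1/2527)*(1/4599553) = (3147797981/2527)*(1/4599553) = 3147797981/11623070431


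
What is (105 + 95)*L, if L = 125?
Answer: 25000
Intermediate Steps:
(105 + 95)*L = (105 + 95)*125 = 200*125 = 25000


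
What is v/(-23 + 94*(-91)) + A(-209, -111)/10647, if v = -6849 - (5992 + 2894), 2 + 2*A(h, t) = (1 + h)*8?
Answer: 2545808/1449513 ≈ 1.7563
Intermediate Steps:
A(h, t) = 3 + 4*h (A(h, t) = -1 + ((1 + h)*8)/2 = -1 + (8 + 8*h)/2 = -1 + (4 + 4*h) = 3 + 4*h)
v = -15735 (v = -6849 - 1*8886 = -6849 - 8886 = -15735)
v/(-23 + 94*(-91)) + A(-209, -111)/10647 = -15735/(-23 + 94*(-91)) + (3 + 4*(-209))/10647 = -15735/(-23 - 8554) + (3 - 836)*(1/10647) = -15735/(-8577) - 833*1/10647 = -15735*(-1/8577) - 119/1521 = 5245/2859 - 119/1521 = 2545808/1449513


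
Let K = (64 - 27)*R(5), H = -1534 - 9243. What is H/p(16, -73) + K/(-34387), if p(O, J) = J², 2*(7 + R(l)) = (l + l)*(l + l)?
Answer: -379067138/183248323 ≈ -2.0686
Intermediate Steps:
R(l) = -7 + 2*l² (R(l) = -7 + ((l + l)*(l + l))/2 = -7 + ((2*l)*(2*l))/2 = -7 + (4*l²)/2 = -7 + 2*l²)
H = -10777
K = 1591 (K = (64 - 27)*(-7 + 2*5²) = 37*(-7 + 2*25) = 37*(-7 + 50) = 37*43 = 1591)
H/p(16, -73) + K/(-34387) = -10777/((-73)²) + 1591/(-34387) = -10777/5329 + 1591*(-1/34387) = -10777*1/5329 - 1591/34387 = -10777/5329 - 1591/34387 = -379067138/183248323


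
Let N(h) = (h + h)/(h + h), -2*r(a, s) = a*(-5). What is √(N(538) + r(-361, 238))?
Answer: I*√3606/2 ≈ 30.025*I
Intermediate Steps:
r(a, s) = 5*a/2 (r(a, s) = -a*(-5)/2 = -(-5)*a/2 = 5*a/2)
N(h) = 1 (N(h) = (2*h)/((2*h)) = (2*h)*(1/(2*h)) = 1)
√(N(538) + r(-361, 238)) = √(1 + (5/2)*(-361)) = √(1 - 1805/2) = √(-1803/2) = I*√3606/2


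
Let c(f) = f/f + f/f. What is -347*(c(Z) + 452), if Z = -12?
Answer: -157538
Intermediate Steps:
c(f) = 2 (c(f) = 1 + 1 = 2)
-347*(c(Z) + 452) = -347*(2 + 452) = -347*454 = -157538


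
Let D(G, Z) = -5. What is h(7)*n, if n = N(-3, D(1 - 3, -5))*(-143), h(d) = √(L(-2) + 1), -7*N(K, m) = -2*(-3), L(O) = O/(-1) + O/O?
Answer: 1716/7 ≈ 245.14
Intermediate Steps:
L(O) = 1 - O (L(O) = O*(-1) + 1 = -O + 1 = 1 - O)
N(K, m) = -6/7 (N(K, m) = -(-2)*(-3)/7 = -⅐*6 = -6/7)
h(d) = 2 (h(d) = √((1 - 1*(-2)) + 1) = √((1 + 2) + 1) = √(3 + 1) = √4 = 2)
n = 858/7 (n = -6/7*(-143) = 858/7 ≈ 122.57)
h(7)*n = 2*(858/7) = 1716/7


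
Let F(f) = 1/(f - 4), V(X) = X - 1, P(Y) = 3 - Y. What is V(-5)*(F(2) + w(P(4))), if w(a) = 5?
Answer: -27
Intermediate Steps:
V(X) = -1 + X
F(f) = 1/(-4 + f)
V(-5)*(F(2) + w(P(4))) = (-1 - 5)*(1/(-4 + 2) + 5) = -6*(1/(-2) + 5) = -6*(-½ + 5) = -6*9/2 = -27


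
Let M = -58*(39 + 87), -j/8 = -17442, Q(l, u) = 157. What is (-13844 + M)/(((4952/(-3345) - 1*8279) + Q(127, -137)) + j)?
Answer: -35376720/219787439 ≈ -0.16096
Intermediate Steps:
j = 139536 (j = -8*(-17442) = 139536)
M = -7308 (M = -58*126 = -7308)
(-13844 + M)/(((4952/(-3345) - 1*8279) + Q(127, -137)) + j) = (-13844 - 7308)/(((4952/(-3345) - 1*8279) + 157) + 139536) = -21152/(((4952*(-1/3345) - 8279) + 157) + 139536) = -21152/(((-4952/3345 - 8279) + 157) + 139536) = -21152/((-27698207/3345 + 157) + 139536) = -21152/(-27173042/3345 + 139536) = -21152/439574878/3345 = -21152*3345/439574878 = -35376720/219787439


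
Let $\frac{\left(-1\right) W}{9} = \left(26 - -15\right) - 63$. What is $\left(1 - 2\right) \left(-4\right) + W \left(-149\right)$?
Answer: $-29498$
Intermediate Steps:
$W = 198$ ($W = - 9 \left(\left(26 - -15\right) - 63\right) = - 9 \left(\left(26 + 15\right) - 63\right) = - 9 \left(41 - 63\right) = \left(-9\right) \left(-22\right) = 198$)
$\left(1 - 2\right) \left(-4\right) + W \left(-149\right) = \left(1 - 2\right) \left(-4\right) + 198 \left(-149\right) = \left(-1\right) \left(-4\right) - 29502 = 4 - 29502 = -29498$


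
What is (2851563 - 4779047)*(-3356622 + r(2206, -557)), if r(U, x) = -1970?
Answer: 6473632342528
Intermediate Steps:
(2851563 - 4779047)*(-3356622 + r(2206, -557)) = (2851563 - 4779047)*(-3356622 - 1970) = -1927484*(-3358592) = 6473632342528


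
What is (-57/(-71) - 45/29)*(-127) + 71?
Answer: 342023/2059 ≈ 166.11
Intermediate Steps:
(-57/(-71) - 45/29)*(-127) + 71 = (-57*(-1/71) - 45*1/29)*(-127) + 71 = (57/71 - 45/29)*(-127) + 71 = -1542/2059*(-127) + 71 = 195834/2059 + 71 = 342023/2059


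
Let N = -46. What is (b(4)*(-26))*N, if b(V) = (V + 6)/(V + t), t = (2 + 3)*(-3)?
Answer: -11960/11 ≈ -1087.3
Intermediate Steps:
t = -15 (t = 5*(-3) = -15)
b(V) = (6 + V)/(-15 + V) (b(V) = (V + 6)/(V - 15) = (6 + V)/(-15 + V))
(b(4)*(-26))*N = (((6 + 4)/(-15 + 4))*(-26))*(-46) = ((10/(-11))*(-26))*(-46) = (-1/11*10*(-26))*(-46) = -10/11*(-26)*(-46) = (260/11)*(-46) = -11960/11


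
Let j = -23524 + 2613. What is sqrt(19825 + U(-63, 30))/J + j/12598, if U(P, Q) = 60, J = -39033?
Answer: -20911/12598 - sqrt(19885)/39033 ≈ -1.6635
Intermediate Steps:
j = -20911
sqrt(19825 + U(-63, 30))/J + j/12598 = sqrt(19825 + 60)/(-39033) - 20911/12598 = sqrt(19885)*(-1/39033) - 20911*1/12598 = -sqrt(19885)/39033 - 20911/12598 = -20911/12598 - sqrt(19885)/39033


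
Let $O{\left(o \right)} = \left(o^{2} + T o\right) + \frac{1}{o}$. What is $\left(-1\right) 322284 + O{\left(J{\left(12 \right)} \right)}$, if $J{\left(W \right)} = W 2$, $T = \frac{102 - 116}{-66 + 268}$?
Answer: $- \frac{779824123}{2424} \approx -3.2171 \cdot 10^{5}$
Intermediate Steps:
$T = - \frac{7}{101}$ ($T = - \frac{14}{202} = \left(-14\right) \frac{1}{202} = - \frac{7}{101} \approx -0.069307$)
$J{\left(W \right)} = 2 W$
$O{\left(o \right)} = \frac{1}{o} + o^{2} - \frac{7 o}{101}$ ($O{\left(o \right)} = \left(o^{2} - \frac{7 o}{101}\right) + \frac{1}{o} = \frac{1}{o} + o^{2} - \frac{7 o}{101}$)
$\left(-1\right) 322284 + O{\left(J{\left(12 \right)} \right)} = \left(-1\right) 322284 + \left(\frac{1}{2 \cdot 12} + \left(2 \cdot 12\right)^{2} - \frac{7 \cdot 2 \cdot 12}{101}\right) = -322284 + \left(\frac{1}{24} + 24^{2} - \frac{168}{101}\right) = -322284 + \left(\frac{1}{24} + 576 - \frac{168}{101}\right) = -322284 + \frac{1392293}{2424} = - \frac{779824123}{2424}$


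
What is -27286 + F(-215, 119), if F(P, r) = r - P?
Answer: -26952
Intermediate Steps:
-27286 + F(-215, 119) = -27286 + (119 - 1*(-215)) = -27286 + (119 + 215) = -27286 + 334 = -26952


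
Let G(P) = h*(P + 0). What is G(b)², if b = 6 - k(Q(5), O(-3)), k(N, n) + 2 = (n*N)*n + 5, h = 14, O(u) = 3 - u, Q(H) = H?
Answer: 6140484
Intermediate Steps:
k(N, n) = 3 + N*n² (k(N, n) = -2 + ((n*N)*n + 5) = -2 + ((N*n)*n + 5) = -2 + (N*n² + 5) = -2 + (5 + N*n²) = 3 + N*n²)
b = -177 (b = 6 - (3 + 5*(3 - 1*(-3))²) = 6 - (3 + 5*(3 + 3)²) = 6 - (3 + 5*6²) = 6 - (3 + 5*36) = 6 - (3 + 180) = 6 - 1*183 = 6 - 183 = -177)
G(P) = 14*P (G(P) = 14*(P + 0) = 14*P)
G(b)² = (14*(-177))² = (-2478)² = 6140484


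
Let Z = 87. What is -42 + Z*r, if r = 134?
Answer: 11616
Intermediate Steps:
-42 + Z*r = -42 + 87*134 = -42 + 11658 = 11616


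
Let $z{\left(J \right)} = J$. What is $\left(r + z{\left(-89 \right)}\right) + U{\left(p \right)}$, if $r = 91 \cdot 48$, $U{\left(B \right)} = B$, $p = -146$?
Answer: $4133$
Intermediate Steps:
$r = 4368$
$\left(r + z{\left(-89 \right)}\right) + U{\left(p \right)} = \left(4368 - 89\right) - 146 = 4279 - 146 = 4133$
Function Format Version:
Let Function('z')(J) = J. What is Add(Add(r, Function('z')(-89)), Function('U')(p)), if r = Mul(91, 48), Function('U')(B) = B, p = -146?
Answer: 4133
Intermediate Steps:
r = 4368
Add(Add(r, Function('z')(-89)), Function('U')(p)) = Add(Add(4368, -89), -146) = Add(4279, -146) = 4133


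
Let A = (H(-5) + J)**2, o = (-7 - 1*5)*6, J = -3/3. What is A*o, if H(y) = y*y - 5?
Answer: -25992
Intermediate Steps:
J = -1 (J = -3*1/3 = -1)
H(y) = -5 + y**2 (H(y) = y**2 - 5 = -5 + y**2)
o = -72 (o = (-7 - 5)*6 = -12*6 = -72)
A = 361 (A = ((-5 + (-5)**2) - 1)**2 = ((-5 + 25) - 1)**2 = (20 - 1)**2 = 19**2 = 361)
A*o = 361*(-72) = -25992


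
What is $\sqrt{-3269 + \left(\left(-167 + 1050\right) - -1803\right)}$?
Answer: $i \sqrt{583} \approx 24.145 i$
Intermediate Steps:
$\sqrt{-3269 + \left(\left(-167 + 1050\right) - -1803\right)} = \sqrt{-3269 + \left(883 + 1803\right)} = \sqrt{-3269 + 2686} = \sqrt{-583} = i \sqrt{583}$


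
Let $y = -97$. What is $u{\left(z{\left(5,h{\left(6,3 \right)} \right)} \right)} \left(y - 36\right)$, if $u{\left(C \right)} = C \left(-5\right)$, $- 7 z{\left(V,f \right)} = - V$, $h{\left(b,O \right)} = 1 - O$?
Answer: $475$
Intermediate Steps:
$z{\left(V,f \right)} = \frac{V}{7}$ ($z{\left(V,f \right)} = - \frac{\left(-1\right) V}{7} = \frac{V}{7}$)
$u{\left(C \right)} = - 5 C$
$u{\left(z{\left(5,h{\left(6,3 \right)} \right)} \right)} \left(y - 36\right) = - 5 \cdot \frac{1}{7} \cdot 5 \left(-97 - 36\right) = \left(-5\right) \frac{5}{7} \left(-133\right) = \left(- \frac{25}{7}\right) \left(-133\right) = 475$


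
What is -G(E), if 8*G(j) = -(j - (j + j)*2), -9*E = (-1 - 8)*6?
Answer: -9/4 ≈ -2.2500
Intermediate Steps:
E = 6 (E = -(-1 - 8)*6/9 = -(-1)*6 = -⅑*(-54) = 6)
G(j) = 3*j/8 (G(j) = (-(j - (j + j)*2))/8 = (-(j - 2*j*2))/8 = (-(j - 4*j))/8 = (-(-3)*j)/8 = (3*j)/8 = 3*j/8)
-G(E) = -3*6/8 = -1*9/4 = -9/4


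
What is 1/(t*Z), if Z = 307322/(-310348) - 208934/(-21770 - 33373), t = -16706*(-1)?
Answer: 388943631/18185085448139 ≈ 2.1388e-5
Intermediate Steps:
t = 16706
Z = 2177072363/777887262 (Z = 307322*(-1/310348) - 208934/(-55143) = -153661/155174 - 208934*(-1/55143) = -153661/155174 + 18994/5013 = 2177072363/777887262 ≈ 2.7987)
1/(t*Z) = 1/(16706*(2177072363/777887262)) = (1/16706)*(777887262/2177072363) = 388943631/18185085448139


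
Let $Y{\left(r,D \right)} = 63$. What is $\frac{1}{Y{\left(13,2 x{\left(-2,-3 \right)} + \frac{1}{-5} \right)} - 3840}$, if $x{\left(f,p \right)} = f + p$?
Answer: $- \frac{1}{3777} \approx -0.00026476$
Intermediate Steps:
$\frac{1}{Y{\left(13,2 x{\left(-2,-3 \right)} + \frac{1}{-5} \right)} - 3840} = \frac{1}{63 - 3840} = \frac{1}{-3777} = - \frac{1}{3777}$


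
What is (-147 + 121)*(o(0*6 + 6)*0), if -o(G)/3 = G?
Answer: 0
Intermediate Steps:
o(G) = -3*G
(-147 + 121)*(o(0*6 + 6)*0) = (-147 + 121)*(-3*(0*6 + 6)*0) = -26*(-3*(0 + 6))*0 = -26*(-3*6)*0 = -(-468)*0 = -26*0 = 0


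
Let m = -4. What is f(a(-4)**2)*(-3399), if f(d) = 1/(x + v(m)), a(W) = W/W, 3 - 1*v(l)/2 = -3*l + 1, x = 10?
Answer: 3399/10 ≈ 339.90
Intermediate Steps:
v(l) = 4 + 6*l (v(l) = 6 - 2*(-3*l + 1) = 6 - 2*(1 - 3*l) = 6 + (-2 + 6*l) = 4 + 6*l)
a(W) = 1
f(d) = -1/10 (f(d) = 1/(10 + (4 + 6*(-4))) = 1/(10 + (4 - 24)) = 1/(10 - 20) = 1/(-10) = -1/10)
f(a(-4)**2)*(-3399) = -1/10*(-3399) = 3399/10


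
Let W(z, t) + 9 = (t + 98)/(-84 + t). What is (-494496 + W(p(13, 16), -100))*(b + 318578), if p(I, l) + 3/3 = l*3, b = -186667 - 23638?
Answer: -4925821559307/92 ≈ -5.3542e+10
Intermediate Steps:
b = -210305
p(I, l) = -1 + 3*l (p(I, l) = -1 + l*3 = -1 + 3*l)
W(z, t) = -9 + (98 + t)/(-84 + t) (W(z, t) = -9 + (t + 98)/(-84 + t) = -9 + (98 + t)/(-84 + t))
(-494496 + W(p(13, 16), -100))*(b + 318578) = (-494496 + 2*(427 - 4*(-100))/(-84 - 100))*(-210305 + 318578) = (-494496 + 2*(427 + 400)/(-184))*108273 = (-494496 + 2*(-1/184)*827)*108273 = (-494496 - 827/92)*108273 = -45494459/92*108273 = -4925821559307/92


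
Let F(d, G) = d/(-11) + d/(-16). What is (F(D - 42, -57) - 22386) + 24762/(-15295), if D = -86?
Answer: -3763301232/168245 ≈ -22368.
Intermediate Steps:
F(d, G) = -27*d/176 (F(d, G) = d*(-1/11) + d*(-1/16) = -d/11 - d/16 = -27*d/176)
(F(D - 42, -57) - 22386) + 24762/(-15295) = (-27*(-86 - 42)/176 - 22386) + 24762/(-15295) = (-27/176*(-128) - 22386) + 24762*(-1/15295) = (216/11 - 22386) - 24762/15295 = -246030/11 - 24762/15295 = -3763301232/168245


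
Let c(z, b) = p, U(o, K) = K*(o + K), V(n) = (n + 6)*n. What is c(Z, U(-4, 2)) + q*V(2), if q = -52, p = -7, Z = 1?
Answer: -839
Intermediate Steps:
V(n) = n*(6 + n) (V(n) = (6 + n)*n = n*(6 + n))
U(o, K) = K*(K + o)
c(z, b) = -7
c(Z, U(-4, 2)) + q*V(2) = -7 - 104*(6 + 2) = -7 - 104*8 = -7 - 52*16 = -7 - 832 = -839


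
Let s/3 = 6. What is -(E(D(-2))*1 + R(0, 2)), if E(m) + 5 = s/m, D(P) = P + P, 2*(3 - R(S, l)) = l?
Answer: 15/2 ≈ 7.5000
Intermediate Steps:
s = 18 (s = 3*6 = 18)
R(S, l) = 3 - l/2
D(P) = 2*P
E(m) = -5 + 18/m
-(E(D(-2))*1 + R(0, 2)) = -((-5 + 18/((2*(-2))))*1 + (3 - ½*2)) = -((-5 + 18/(-4))*1 + (3 - 1)) = -((-5 + 18*(-¼))*1 + 2) = -((-5 - 9/2)*1 + 2) = -(-19/2*1 + 2) = -(-19/2 + 2) = -1*(-15/2) = 15/2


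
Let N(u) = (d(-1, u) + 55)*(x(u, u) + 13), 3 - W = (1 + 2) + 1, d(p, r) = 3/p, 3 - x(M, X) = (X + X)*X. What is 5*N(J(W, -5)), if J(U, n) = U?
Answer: 3640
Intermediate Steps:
x(M, X) = 3 - 2*X² (x(M, X) = 3 - (X + X)*X = 3 - 2*X*X = 3 - 2*X²)
W = -1 (W = 3 - ((1 + 2) + 1) = 3 - (3 + 1) = 3 - 1*4 = 3 - 4 = -1)
N(u) = 832 - 104*u² (N(u) = (3/(-1) + 55)*((3 - 2*u²) + 13) = (3*(-1) + 55)*(16 - 2*u²) = (-3 + 55)*(16 - 2*u²) = 52*(16 - 2*u²) = 832 - 104*u²)
5*N(J(W, -5)) = 5*(832 - 104*(-1)²) = 5*(832 - 104*1) = 5*(832 - 104) = 5*728 = 3640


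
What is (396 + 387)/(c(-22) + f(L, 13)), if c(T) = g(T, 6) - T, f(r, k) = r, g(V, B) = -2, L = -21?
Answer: -783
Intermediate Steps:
c(T) = -2 - T
(396 + 387)/(c(-22) + f(L, 13)) = (396 + 387)/((-2 - 1*(-22)) - 21) = 783/((-2 + 22) - 21) = 783/(20 - 21) = 783/(-1) = 783*(-1) = -783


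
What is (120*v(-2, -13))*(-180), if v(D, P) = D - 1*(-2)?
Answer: 0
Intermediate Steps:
v(D, P) = 2 + D (v(D, P) = D + 2 = 2 + D)
(120*v(-2, -13))*(-180) = (120*(2 - 2))*(-180) = (120*0)*(-180) = 0*(-180) = 0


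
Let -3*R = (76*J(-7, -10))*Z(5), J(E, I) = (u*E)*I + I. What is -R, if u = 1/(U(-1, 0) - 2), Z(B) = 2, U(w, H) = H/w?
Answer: -2280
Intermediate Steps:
u = -½ (u = 1/(0/(-1) - 2) = 1/(0*(-1) - 2) = 1/(0 - 2) = 1/(-2) = -½ ≈ -0.50000)
J(E, I) = I - E*I/2 (J(E, I) = (-E/2)*I + I = -E*I/2 + I = I - E*I/2)
R = 2280 (R = -76*((½)*(-10)*(2 - 1*(-7)))*2/3 = -76*((½)*(-10)*(2 + 7))*2/3 = -76*((½)*(-10)*9)*2/3 = -76*(-45)*2/3 = -(-1140)*2 = -⅓*(-6840) = 2280)
-R = -1*2280 = -2280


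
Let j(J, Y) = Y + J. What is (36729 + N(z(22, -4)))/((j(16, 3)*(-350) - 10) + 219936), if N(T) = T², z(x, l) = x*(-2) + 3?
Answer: 19205/106638 ≈ 0.18010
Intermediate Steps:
z(x, l) = 3 - 2*x (z(x, l) = -2*x + 3 = 3 - 2*x)
j(J, Y) = J + Y
(36729 + N(z(22, -4)))/((j(16, 3)*(-350) - 10) + 219936) = (36729 + (3 - 2*22)²)/(((16 + 3)*(-350) - 10) + 219936) = (36729 + (3 - 44)²)/((19*(-350) - 10) + 219936) = (36729 + (-41)²)/((-6650 - 10) + 219936) = (36729 + 1681)/(-6660 + 219936) = 38410/213276 = 38410*(1/213276) = 19205/106638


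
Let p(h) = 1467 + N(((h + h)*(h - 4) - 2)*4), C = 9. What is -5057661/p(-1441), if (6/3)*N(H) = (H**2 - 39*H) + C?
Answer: -1445046/39640959311017 ≈ -3.6453e-8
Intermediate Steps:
N(H) = 9/2 + H**2/2 - 39*H/2 (N(H) = ((H**2 - 39*H) + 9)/2 = (9 + H**2 - 39*H)/2 = 9/2 + H**2/2 - 39*H/2)
p(h) = 3255/2 + (-8 + 8*h*(-4 + h))**2/2 - 156*h*(-4 + h) (p(h) = 1467 + (9/2 + (((h + h)*(h - 4) - 2)*4)**2/2 - 39*((h + h)*(h - 4) - 2)*4/2) = 1467 + (9/2 + (((2*h)*(-4 + h) - 2)*4)**2/2 - 39*((2*h)*(-4 + h) - 2)*4/2) = 1467 + (9/2 + ((2*h*(-4 + h) - 2)*4)**2/2 - 39*(2*h*(-4 + h) - 2)*4/2) = 1467 + (9/2 + ((-2 + 2*h*(-4 + h))*4)**2/2 - 39*(-2 + 2*h*(-4 + h))*4/2) = 1467 + (9/2 + (-8 + 8*h*(-4 + h))**2/2 - 39*(-8 + 8*h*(-4 + h))/2) = 1467 + (9/2 + (-8 + 8*h*(-4 + h))**2/2 + (156 - 156*h*(-4 + h))) = 1467 + (321/2 + (-8 + 8*h*(-4 + h))**2/2 - 156*h*(-4 + h)) = 3255/2 + (-8 + 8*h*(-4 + h))**2/2 - 156*h*(-4 + h))
-5057661/p(-1441) = -5057661/(3319/2 - 256*(-1441)**3 + 32*(-1441)**4 + 292*(-1441)**2 + 880*(-1441)) = -5057661/(3319/2 - 256*(-2992209121) + 32*4311773343361 + 292*2076481 - 1268080) = -5057661/(3319/2 + 766005534976 + 137976746987552 + 606332452 - 1268080) = -5057661/277486715177119/2 = -5057661*2/277486715177119 = -1445046/39640959311017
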